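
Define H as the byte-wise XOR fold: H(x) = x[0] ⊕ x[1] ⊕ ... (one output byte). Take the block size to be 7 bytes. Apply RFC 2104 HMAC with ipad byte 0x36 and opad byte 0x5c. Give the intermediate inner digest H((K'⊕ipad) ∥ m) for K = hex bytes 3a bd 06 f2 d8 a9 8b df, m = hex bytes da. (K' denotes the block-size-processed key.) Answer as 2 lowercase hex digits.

ba

Key hex bytes 3a bd 06 f2 d8 a9 8b df is 8 bytes > B = 7, so hash it first: H(key) = 56, then zero-pad to 7 bytes: K' = 56 00 00 00 00 00 00.
K' ⊕ ipad = 60 36 36 36 36 36 36.
Inner input = 60 36 36 36 36 36 36 ∥ da.
Inner hash: XOR 60⊕36⊕36⊕36⊕36⊕36⊕36⊕da = ba.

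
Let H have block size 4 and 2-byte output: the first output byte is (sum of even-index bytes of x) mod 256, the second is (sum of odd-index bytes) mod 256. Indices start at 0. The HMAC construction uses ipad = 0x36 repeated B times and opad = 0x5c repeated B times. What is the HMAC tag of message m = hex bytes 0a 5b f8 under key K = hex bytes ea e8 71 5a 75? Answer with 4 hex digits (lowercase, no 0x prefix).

067f

Key hex bytes ea e8 71 5a 75 is 5 bytes > B = 4, so hash it first: H(key) = d0 42, then zero-pad to 4 bytes: K' = d0 42 00 00.
K' ⊕ ipad = e6 74 36 36.  K' ⊕ opad = 8c 1e 5c 5c.
Inner input = (K'⊕ipad) ∥ m = e6 74 36 36 ∥ 0a 5b f8.
Inner hash: even-index sum = 542 mod 256 = 30; odd-index sum = 261 mod 256 = 5 → 1e 05.
Outer input = (K'⊕opad) ∥ inner = 8c 1e 5c 5c ∥ 1e 05.
Outer hash (tag): even-index sum = 262 mod 256 = 6; odd-index sum = 127 mod 256 = 127 → 06 7f.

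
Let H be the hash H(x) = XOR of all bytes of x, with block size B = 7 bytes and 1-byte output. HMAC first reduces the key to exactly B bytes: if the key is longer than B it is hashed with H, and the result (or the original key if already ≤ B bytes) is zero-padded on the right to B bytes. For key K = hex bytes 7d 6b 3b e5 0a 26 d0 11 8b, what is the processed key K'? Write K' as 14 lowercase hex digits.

ae000000000000

|K| = 9 > B = 7, so first hash the key.
H(K): XOR 7d⊕6b⊕3b⊕e5⊕0a⊕26⊕d0⊕11⊕8b = ae.
Zero-pad H(K) = ae to 7 bytes: K' = ae 00 00 00 00 00 00.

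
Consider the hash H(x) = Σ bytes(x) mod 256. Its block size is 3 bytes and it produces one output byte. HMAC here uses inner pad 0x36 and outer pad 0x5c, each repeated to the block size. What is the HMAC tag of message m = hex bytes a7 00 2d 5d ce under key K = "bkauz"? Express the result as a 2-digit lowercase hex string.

8f

Key "bkauz" = 62 6b 61 75 7a is 5 bytes > B = 3, so hash it first: H(key) = 1d, then zero-pad to 3 bytes: K' = 1d 00 00.
K' ⊕ ipad = 2b 36 36.  K' ⊕ opad = 41 5c 5c.
Inner input = (K'⊕ipad) ∥ m = 2b 36 36 ∥ a7 00 2d 5d ce.
Inner hash: sum = 43+54+54+167+0+45+93+206 = 662; mod 256 = 150 → 96.
Outer input = (K'⊕opad) ∥ inner = 41 5c 5c ∥ 96.
Outer hash (tag): sum = 65+92+92+150 = 399; mod 256 = 143 → 8f.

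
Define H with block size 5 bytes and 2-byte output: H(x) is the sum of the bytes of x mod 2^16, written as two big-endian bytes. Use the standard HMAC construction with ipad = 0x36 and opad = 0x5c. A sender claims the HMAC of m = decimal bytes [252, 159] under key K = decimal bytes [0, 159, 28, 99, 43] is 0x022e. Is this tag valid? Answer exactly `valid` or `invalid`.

Key decimal bytes [0, 159, 28, 99, 43] = 00 9f 1c 63 2b is exactly B = 5 bytes: K' = 00 9f 1c 63 2b.
K' ⊕ ipad = 36 a9 2a 55 1d; K' ⊕ opad = 5c c3 40 3f 77.
Inner hash: sum = 54+169+42+85+29+252+159 = 790 → 03 16.
Outer hash (recomputed tag): sum = 92+195+64+63+119+3+22 = 558 → 02 2e.
Recomputed tag = 022e; claimed = 022e → match.

valid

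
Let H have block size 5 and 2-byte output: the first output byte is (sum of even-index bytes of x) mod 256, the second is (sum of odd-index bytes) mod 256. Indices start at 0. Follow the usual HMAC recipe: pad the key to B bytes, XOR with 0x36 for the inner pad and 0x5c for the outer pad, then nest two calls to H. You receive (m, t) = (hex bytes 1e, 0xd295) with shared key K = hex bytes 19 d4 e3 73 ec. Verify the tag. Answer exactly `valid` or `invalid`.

invalid

Key hex bytes 19 d4 e3 73 ec is exactly B = 5 bytes: K' = 19 d4 e3 73 ec.
K' ⊕ ipad = 2f e2 d5 45 da; K' ⊕ opad = 45 88 bf 2f b0.
Inner hash: even-index sum = 478 mod 256 = 222; odd-index sum = 325 mod 256 = 69 → de 45.
Outer hash (recomputed tag): even-index sum = 505 mod 256 = 249; odd-index sum = 405 mod 256 = 149 → f9 95.
Recomputed tag = f995; claimed = d295 → mismatch.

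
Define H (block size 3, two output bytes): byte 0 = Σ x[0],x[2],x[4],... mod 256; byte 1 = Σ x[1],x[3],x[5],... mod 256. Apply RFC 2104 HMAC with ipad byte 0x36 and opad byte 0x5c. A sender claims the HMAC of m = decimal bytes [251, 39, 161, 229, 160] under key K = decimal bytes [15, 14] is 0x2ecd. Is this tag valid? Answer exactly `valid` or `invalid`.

invalid

Key decimal bytes [15, 14] = 0f 0e is 2 bytes ≤ B = 3; zero-pad to 3 bytes: K' = 0f 0e 00.
K' ⊕ ipad = 39 38 36; K' ⊕ opad = 53 52 5c.
Inner hash: even-index sum = 379 mod 256 = 123; odd-index sum = 628 mod 256 = 116 → 7b 74.
Outer hash (recomputed tag): even-index sum = 291 mod 256 = 35; odd-index sum = 205 mod 256 = 205 → 23 cd.
Recomputed tag = 23cd; claimed = 2ecd → mismatch.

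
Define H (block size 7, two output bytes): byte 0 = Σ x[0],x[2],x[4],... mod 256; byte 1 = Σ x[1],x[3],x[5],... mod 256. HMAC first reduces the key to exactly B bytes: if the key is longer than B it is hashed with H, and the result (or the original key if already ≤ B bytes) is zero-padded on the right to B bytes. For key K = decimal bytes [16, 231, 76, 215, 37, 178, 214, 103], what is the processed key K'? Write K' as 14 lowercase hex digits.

57d70000000000

|K| = 8 > B = 7, so first hash the key.
H(K): even-index sum = 343 mod 256 = 87; odd-index sum = 727 mod 256 = 215 → 57 d7.
Zero-pad H(K) = 57 d7 to 7 bytes: K' = 57 d7 00 00 00 00 00.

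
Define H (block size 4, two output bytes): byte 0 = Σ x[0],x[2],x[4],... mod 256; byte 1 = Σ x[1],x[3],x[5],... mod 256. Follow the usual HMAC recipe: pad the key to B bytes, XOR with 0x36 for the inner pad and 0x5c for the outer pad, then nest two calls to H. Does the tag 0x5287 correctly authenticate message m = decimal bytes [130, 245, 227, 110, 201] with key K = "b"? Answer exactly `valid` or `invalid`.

Key "b" = 62 is 1 byte ≤ B = 4; zero-pad to 4 bytes: K' = 62 00 00 00.
K' ⊕ ipad = 54 36 36 36; K' ⊕ opad = 3e 5c 5c 5c.
Inner hash: even-index sum = 696 mod 256 = 184; odd-index sum = 463 mod 256 = 207 → b8 cf.
Outer hash (recomputed tag): even-index sum = 338 mod 256 = 82; odd-index sum = 391 mod 256 = 135 → 52 87.
Recomputed tag = 5287; claimed = 5287 → match.

valid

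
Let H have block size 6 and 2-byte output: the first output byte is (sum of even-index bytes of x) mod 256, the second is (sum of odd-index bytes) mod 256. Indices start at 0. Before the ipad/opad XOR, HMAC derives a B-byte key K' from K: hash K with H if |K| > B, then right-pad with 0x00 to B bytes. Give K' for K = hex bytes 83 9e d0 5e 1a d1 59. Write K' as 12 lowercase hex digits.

|K| = 7 > B = 6, so first hash the key.
H(K): even-index sum = 454 mod 256 = 198; odd-index sum = 461 mod 256 = 205 → c6 cd.
Zero-pad H(K) = c6 cd to 6 bytes: K' = c6 cd 00 00 00 00.

c6cd00000000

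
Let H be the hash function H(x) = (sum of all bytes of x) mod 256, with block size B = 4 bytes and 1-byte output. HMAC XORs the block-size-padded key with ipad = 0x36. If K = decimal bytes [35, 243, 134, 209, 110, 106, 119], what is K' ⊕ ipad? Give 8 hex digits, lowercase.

Key decimal bytes [35, 243, 134, 209, 110, 106, 119] = 23 f3 86 d1 6e 6a 77 is 7 bytes > B = 4, so hash it first: H(key) = bc, then zero-pad to 4 bytes: K' = bc 00 00 00.
XOR each byte with 0x36: bc⊕36=8a, 00⊕36=36, 00⊕36=36, 00⊕36=36.

8a363636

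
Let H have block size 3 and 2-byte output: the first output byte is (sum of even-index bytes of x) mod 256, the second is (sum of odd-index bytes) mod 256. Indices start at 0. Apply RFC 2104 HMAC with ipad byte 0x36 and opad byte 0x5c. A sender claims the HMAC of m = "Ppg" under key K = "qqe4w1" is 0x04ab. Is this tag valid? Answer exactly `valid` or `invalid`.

valid

Key "qqe4w1" = 71 71 65 34 77 31 is 6 bytes > B = 3, so hash it first: H(key) = 4d d6, then zero-pad to 3 bytes: K' = 4d d6 00.
K' ⊕ ipad = 7b e0 36; K' ⊕ opad = 11 8a 5c.
Inner hash: even-index sum = 289 mod 256 = 33; odd-index sum = 407 mod 256 = 151 → 21 97.
Outer hash (recomputed tag): even-index sum = 260 mod 256 = 4; odd-index sum = 171 mod 256 = 171 → 04 ab.
Recomputed tag = 04ab; claimed = 04ab → match.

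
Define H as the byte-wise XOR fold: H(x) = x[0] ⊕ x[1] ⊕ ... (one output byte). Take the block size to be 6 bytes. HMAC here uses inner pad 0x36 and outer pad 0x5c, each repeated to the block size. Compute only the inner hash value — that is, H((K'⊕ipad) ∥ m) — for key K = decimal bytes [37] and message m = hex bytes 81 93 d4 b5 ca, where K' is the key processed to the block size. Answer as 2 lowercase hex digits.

Key decimal bytes [37] = 25 is 1 byte ≤ B = 6; zero-pad to 6 bytes: K' = 25 00 00 00 00 00.
K' ⊕ ipad = 13 36 36 36 36 36.
Inner input = 13 36 36 36 36 36 ∥ 81 93 d4 b5 ca.
Inner hash: XOR 13⊕36⊕36⊕36⊕36⊕36⊕81⊕93⊕d4⊕b5⊕ca = 9c.

9c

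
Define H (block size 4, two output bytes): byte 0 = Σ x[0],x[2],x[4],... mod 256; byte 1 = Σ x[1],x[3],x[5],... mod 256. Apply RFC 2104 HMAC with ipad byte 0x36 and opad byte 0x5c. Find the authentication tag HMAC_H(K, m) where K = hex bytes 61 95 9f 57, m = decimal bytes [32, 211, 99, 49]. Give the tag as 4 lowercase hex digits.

Key hex bytes 61 95 9f 57 is exactly B = 4 bytes: K' = 61 95 9f 57.
K' ⊕ ipad = 57 a3 a9 61.  K' ⊕ opad = 3d c9 c3 0b.
Inner input = (K'⊕ipad) ∥ m = 57 a3 a9 61 ∥ 20 d3 63 31.
Inner hash: even-index sum = 387 mod 256 = 131; odd-index sum = 520 mod 256 = 8 → 83 08.
Outer input = (K'⊕opad) ∥ inner = 3d c9 c3 0b ∥ 83 08.
Outer hash (tag): even-index sum = 387 mod 256 = 131; odd-index sum = 220 mod 256 = 220 → 83 dc.

83dc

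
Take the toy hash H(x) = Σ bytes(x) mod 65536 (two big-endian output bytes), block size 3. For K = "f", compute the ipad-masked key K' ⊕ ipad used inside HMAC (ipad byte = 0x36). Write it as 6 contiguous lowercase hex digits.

503636

Key "f" = 66 is 1 byte ≤ B = 3; zero-pad to 3 bytes: K' = 66 00 00.
XOR each byte with 0x36: 66⊕36=50, 00⊕36=36, 00⊕36=36.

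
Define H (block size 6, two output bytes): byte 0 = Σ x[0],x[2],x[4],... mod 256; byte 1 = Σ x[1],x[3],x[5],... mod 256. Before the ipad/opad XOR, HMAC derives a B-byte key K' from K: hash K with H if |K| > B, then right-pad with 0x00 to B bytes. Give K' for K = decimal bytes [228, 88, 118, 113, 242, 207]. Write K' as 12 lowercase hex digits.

e4587671f2cf

Key decimal bytes [228, 88, 118, 113, 242, 207] = e4 58 76 71 f2 cf is exactly B = 6 bytes: K' = e4 58 76 71 f2 cf.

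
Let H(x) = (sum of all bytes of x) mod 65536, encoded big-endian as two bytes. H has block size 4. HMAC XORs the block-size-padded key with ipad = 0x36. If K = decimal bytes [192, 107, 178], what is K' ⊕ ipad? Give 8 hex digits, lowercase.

f65d8436

Key decimal bytes [192, 107, 178] = c0 6b b2 is 3 bytes ≤ B = 4; zero-pad to 4 bytes: K' = c0 6b b2 00.
XOR each byte with 0x36: c0⊕36=f6, 6b⊕36=5d, b2⊕36=84, 00⊕36=36.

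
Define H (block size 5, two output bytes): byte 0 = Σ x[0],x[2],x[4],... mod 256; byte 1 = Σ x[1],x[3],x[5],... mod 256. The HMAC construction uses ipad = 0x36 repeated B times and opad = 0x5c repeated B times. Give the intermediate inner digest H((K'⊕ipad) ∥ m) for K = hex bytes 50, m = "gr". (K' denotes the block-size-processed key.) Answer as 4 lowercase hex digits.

44d3

Key hex bytes 50 is 1 byte ≤ B = 5; zero-pad to 5 bytes: K' = 50 00 00 00 00.
K' ⊕ ipad = 66 36 36 36 36.
Inner input = 66 36 36 36 36 ∥ 67 72.
Inner hash: even-index sum = 324 mod 256 = 68; odd-index sum = 211 mod 256 = 211 → 44 d3.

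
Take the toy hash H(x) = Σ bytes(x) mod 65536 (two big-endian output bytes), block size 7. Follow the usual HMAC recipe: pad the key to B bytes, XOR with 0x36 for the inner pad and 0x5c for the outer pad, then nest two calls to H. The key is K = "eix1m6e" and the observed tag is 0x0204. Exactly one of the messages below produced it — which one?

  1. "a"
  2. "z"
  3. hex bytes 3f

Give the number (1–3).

Key "eix1m6e" = 65 69 78 31 6d 36 65 is exactly B = 7 bytes: K' = 65 69 78 31 6d 36 65.
K' ⊕ ipad = 53 5f 4e 07 5b 00 53; K' ⊕ opad = 39 35 24 6d 31 6a 39.
m1: inner = H(53 5f 4e 07 5b 00 53 61) = 02 16; tag = H(39 35 24 6d 31 6a 39 02 16) = 01eb
m2: inner = H(53 5f 4e 07 5b 00 53 7a) = 02 2f; tag = H(39 35 24 6d 31 6a 39 02 2f) = 0204 ← matches
m3: inner = H(53 5f 4e 07 5b 00 53 3f) = 01 f4; tag = H(39 35 24 6d 31 6a 39 01 f4) = 02c8

2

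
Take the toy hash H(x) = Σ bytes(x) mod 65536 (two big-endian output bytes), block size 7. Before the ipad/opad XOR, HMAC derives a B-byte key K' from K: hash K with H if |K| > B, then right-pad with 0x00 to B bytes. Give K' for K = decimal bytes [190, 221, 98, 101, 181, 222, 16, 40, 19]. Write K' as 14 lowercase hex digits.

04400000000000

|K| = 9 > B = 7, so first hash the key.
H(K): sum = 190+221+98+101+181+222+16+40+19 = 1088 → 04 40.
Zero-pad H(K) = 04 40 to 7 bytes: K' = 04 40 00 00 00 00 00.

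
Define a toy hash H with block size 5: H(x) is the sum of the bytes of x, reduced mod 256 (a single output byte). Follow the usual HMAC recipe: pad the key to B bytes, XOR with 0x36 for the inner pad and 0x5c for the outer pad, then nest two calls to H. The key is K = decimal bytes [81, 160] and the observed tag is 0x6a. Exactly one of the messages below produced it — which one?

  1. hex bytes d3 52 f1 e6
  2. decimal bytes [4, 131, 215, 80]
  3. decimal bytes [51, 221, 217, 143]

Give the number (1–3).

Key decimal bytes [81, 160] = 51 a0 is 2 bytes ≤ B = 5; zero-pad to 5 bytes: K' = 51 a0 00 00 00.
K' ⊕ ipad = 67 96 36 36 36; K' ⊕ opad = 0d fc 5c 5c 5c.
m1: inner = H(67 96 36 36 36 d3 52 f1 e6) = 9b; tag = H(0d fc 5c 5c 5c 9b) = b8
m2: inner = H(67 96 36 36 36 04 83 d7 50) = 4d; tag = H(0d fc 5c 5c 5c 4d) = 6a ← matches
m3: inner = H(67 96 36 36 36 33 dd d9 8f) = 17; tag = H(0d fc 5c 5c 5c 17) = 34

2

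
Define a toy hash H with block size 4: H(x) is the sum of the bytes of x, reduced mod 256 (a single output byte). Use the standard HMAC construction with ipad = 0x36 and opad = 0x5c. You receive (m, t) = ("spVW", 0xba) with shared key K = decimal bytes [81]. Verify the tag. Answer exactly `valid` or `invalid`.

valid

Key decimal bytes [81] = 51 is 1 byte ≤ B = 4; zero-pad to 4 bytes: K' = 51 00 00 00.
K' ⊕ ipad = 67 36 36 36; K' ⊕ opad = 0d 5c 5c 5c.
Inner hash: sum = 103+54+54+54+115+112+86+87 = 665; mod 256 = 153 → 99.
Outer hash (recomputed tag): sum = 13+92+92+92+153 = 442; mod 256 = 186 → ba.
Recomputed tag = ba; claimed = ba → match.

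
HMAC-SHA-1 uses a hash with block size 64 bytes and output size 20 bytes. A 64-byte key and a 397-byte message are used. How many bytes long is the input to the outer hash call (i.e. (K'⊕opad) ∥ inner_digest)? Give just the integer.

84

Key is 64 ≤ 64 bytes, zero-padded: |K'| = 64.
Outer input = (K'⊕opad) ∥ H(inner) → 64 + 20 = 84 bytes.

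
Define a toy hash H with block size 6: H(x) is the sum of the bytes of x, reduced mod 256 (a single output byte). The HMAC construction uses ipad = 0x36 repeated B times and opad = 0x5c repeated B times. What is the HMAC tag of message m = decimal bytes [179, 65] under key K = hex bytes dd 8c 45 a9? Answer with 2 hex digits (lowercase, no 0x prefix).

2e

Key hex bytes dd 8c 45 a9 is 4 bytes ≤ B = 6; zero-pad to 6 bytes: K' = dd 8c 45 a9 00 00.
K' ⊕ ipad = eb ba 73 9f 36 36.  K' ⊕ opad = 81 d0 19 f5 5c 5c.
Inner input = (K'⊕ipad) ∥ m = eb ba 73 9f 36 36 ∥ b3 41.
Inner hash: sum = 235+186+115+159+54+54+179+65 = 1047; mod 256 = 23 → 17.
Outer input = (K'⊕opad) ∥ inner = 81 d0 19 f5 5c 5c ∥ 17.
Outer hash (tag): sum = 129+208+25+245+92+92+23 = 814; mod 256 = 46 → 2e.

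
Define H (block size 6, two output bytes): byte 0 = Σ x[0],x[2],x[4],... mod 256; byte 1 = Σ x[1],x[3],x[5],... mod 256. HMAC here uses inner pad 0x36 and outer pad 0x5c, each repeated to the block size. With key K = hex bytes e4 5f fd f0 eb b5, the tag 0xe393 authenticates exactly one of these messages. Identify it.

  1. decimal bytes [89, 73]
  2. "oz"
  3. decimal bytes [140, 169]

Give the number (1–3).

Key hex bytes e4 5f fd f0 eb b5 is exactly B = 6 bytes: K' = e4 5f fd f0 eb b5.
K' ⊕ ipad = d2 69 cb c6 dd 83; K' ⊕ opad = b8 03 a1 ac b7 e9.
m1: inner = H(d2 69 cb c6 dd 83 59 49) = d3 fb; tag = H(b8 03 a1 ac b7 e9 d3 fb) = e393 ← matches
m2: inner = H(d2 69 cb c6 dd 83 6f 7a) = e9 2c; tag = H(b8 03 a1 ac b7 e9 e9 2c) = f9c4
m3: inner = H(d2 69 cb c6 dd 83 8c a9) = 06 5b; tag = H(b8 03 a1 ac b7 e9 06 5b) = 16f3

1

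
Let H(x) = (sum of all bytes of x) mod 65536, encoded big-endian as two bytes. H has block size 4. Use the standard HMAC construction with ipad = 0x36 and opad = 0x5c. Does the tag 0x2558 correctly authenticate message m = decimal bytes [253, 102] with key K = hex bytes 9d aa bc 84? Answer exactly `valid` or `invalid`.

invalid

Key hex bytes 9d aa bc 84 is exactly B = 4 bytes: K' = 9d aa bc 84.
K' ⊕ ipad = ab 9c 8a b2; K' ⊕ opad = c1 f6 e0 d8.
Inner hash: sum = 171+156+138+178+253+102 = 998 → 03 e6.
Outer hash (recomputed tag): sum = 193+246+224+216+3+230 = 1112 → 04 58.
Recomputed tag = 0458; claimed = 2558 → mismatch.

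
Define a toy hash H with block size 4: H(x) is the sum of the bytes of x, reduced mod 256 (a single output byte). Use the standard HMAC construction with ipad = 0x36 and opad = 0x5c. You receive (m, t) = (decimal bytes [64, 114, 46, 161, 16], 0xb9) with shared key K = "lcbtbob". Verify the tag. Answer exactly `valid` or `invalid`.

valid

Key "lcbtbob" = 6c 63 62 74 62 6f 62 is 7 bytes > B = 4, so hash it first: H(key) = d8, then zero-pad to 4 bytes: K' = d8 00 00 00.
K' ⊕ ipad = ee 36 36 36; K' ⊕ opad = 84 5c 5c 5c.
Inner hash: sum = 238+54+54+54+64+114+46+161+16 = 801; mod 256 = 33 → 21.
Outer hash (recomputed tag): sum = 132+92+92+92+33 = 441; mod 256 = 185 → b9.
Recomputed tag = b9; claimed = b9 → match.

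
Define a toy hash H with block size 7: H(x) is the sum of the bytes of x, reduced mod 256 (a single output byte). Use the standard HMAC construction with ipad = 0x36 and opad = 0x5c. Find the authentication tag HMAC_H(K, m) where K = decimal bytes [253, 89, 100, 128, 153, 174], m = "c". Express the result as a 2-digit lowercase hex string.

Key decimal bytes [253, 89, 100, 128, 153, 174] = fd 59 64 80 99 ae is 6 bytes ≤ B = 7; zero-pad to 7 bytes: K' = fd 59 64 80 99 ae 00.
K' ⊕ ipad = cb 6f 52 b6 af 98 36.  K' ⊕ opad = a1 05 38 dc c5 f2 5c.
Inner input = (K'⊕ipad) ∥ m = cb 6f 52 b6 af 98 36 ∥ 63.
Inner hash: sum = 203+111+82+182+175+152+54+99 = 1058; mod 256 = 34 → 22.
Outer input = (K'⊕opad) ∥ inner = a1 05 38 dc c5 f2 5c ∥ 22.
Outer hash (tag): sum = 161+5+56+220+197+242+92+34 = 1007; mod 256 = 239 → ef.

ef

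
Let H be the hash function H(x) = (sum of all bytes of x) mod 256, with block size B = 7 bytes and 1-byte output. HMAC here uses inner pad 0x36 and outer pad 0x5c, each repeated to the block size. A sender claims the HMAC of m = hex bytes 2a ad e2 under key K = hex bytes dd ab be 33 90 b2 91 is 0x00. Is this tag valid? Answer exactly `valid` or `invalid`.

Key hex bytes dd ab be 33 90 b2 91 is exactly B = 7 bytes: K' = dd ab be 33 90 b2 91.
K' ⊕ ipad = eb 9d 88 05 a6 84 a7; K' ⊕ opad = 81 f7 e2 6f cc ee cd.
Inner hash: sum = 235+157+136+5+166+132+167+42+173+226 = 1439; mod 256 = 159 → 9f.
Outer hash (recomputed tag): sum = 129+247+226+111+204+238+205+159 = 1519; mod 256 = 239 → ef.
Recomputed tag = ef; claimed = 00 → mismatch.

invalid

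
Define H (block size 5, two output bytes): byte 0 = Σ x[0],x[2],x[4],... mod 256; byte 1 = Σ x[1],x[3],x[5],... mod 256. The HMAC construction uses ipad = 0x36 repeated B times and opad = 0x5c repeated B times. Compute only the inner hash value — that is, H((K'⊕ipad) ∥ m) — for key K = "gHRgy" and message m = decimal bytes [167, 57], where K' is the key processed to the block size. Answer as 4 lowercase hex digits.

Key "gHRgy" = 67 48 52 67 79 is exactly B = 5 bytes: K' = 67 48 52 67 79.
K' ⊕ ipad = 51 7e 64 51 4f.
Inner input = 51 7e 64 51 4f ∥ a7 39.
Inner hash: even-index sum = 317 mod 256 = 61; odd-index sum = 374 mod 256 = 118 → 3d 76.

3d76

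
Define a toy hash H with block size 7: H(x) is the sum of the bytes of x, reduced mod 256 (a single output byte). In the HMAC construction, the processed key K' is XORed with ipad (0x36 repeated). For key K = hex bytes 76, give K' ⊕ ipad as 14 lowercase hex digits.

40363636363636

Key hex bytes 76 is 1 byte ≤ B = 7; zero-pad to 7 bytes: K' = 76 00 00 00 00 00 00.
XOR each byte with 0x36: 76⊕36=40, 00⊕36=36, 00⊕36=36, 00⊕36=36, 00⊕36=36, 00⊕36=36, 00⊕36=36.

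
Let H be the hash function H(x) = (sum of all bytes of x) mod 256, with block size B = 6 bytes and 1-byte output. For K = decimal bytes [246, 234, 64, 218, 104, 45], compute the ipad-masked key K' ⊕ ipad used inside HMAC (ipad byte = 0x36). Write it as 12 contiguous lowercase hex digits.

Key decimal bytes [246, 234, 64, 218, 104, 45] = f6 ea 40 da 68 2d is exactly B = 6 bytes: K' = f6 ea 40 da 68 2d.
XOR each byte with 0x36: f6⊕36=c0, ea⊕36=dc, 40⊕36=76, da⊕36=ec, 68⊕36=5e, 2d⊕36=1b.

c0dc76ec5e1b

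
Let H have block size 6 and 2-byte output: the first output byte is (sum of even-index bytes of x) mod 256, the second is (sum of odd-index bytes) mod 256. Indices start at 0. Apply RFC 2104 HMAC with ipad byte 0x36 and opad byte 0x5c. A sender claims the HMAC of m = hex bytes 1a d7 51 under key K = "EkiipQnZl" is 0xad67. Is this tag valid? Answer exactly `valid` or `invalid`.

Key "EkiipQnZl" = 45 6b 69 69 70 51 6e 5a 6c is 9 bytes > B = 6, so hash it first: H(key) = f8 7f, then zero-pad to 6 bytes: K' = f8 7f 00 00 00 00.
K' ⊕ ipad = ce 49 36 36 36 36; K' ⊕ opad = a4 23 5c 5c 5c 5c.
Inner hash: even-index sum = 421 mod 256 = 165; odd-index sum = 396 mod 256 = 140 → a5 8c.
Outer hash (recomputed tag): even-index sum = 513 mod 256 = 1; odd-index sum = 359 mod 256 = 103 → 01 67.
Recomputed tag = 0167; claimed = ad67 → mismatch.

invalid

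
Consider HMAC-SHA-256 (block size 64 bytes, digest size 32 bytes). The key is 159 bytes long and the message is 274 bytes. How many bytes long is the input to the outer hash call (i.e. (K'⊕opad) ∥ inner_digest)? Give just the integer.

96

Key is 159 > 64 bytes, so it is hashed to 32 bytes then zero-padded to 64: |K'| = 64.
Outer input = (K'⊕opad) ∥ H(inner) → 64 + 32 = 96 bytes.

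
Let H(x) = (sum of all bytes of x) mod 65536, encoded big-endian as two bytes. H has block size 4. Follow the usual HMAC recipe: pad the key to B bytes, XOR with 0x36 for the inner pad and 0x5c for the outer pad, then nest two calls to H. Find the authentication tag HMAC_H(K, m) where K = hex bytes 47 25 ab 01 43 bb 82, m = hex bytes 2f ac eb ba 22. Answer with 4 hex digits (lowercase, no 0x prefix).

02cd

Key hex bytes 47 25 ab 01 43 bb 82 is 7 bytes > B = 4, so hash it first: H(key) = 02 98, then zero-pad to 4 bytes: K' = 02 98 00 00.
K' ⊕ ipad = 34 ae 36 36.  K' ⊕ opad = 5e c4 5c 5c.
Inner input = (K'⊕ipad) ∥ m = 34 ae 36 36 ∥ 2f ac eb ba 22.
Inner hash: sum = 52+174+54+54+47+172+235+186+34 = 1008 → 03 f0.
Outer input = (K'⊕opad) ∥ inner = 5e c4 5c 5c ∥ 03 f0.
Outer hash (tag): sum = 94+196+92+92+3+240 = 717 → 02 cd.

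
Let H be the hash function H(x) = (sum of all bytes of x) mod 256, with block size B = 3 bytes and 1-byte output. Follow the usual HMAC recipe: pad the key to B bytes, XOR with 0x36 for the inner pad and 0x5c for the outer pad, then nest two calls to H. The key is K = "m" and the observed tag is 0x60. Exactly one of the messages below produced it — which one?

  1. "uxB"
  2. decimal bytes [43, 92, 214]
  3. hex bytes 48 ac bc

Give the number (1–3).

3

Key "m" = 6d is 1 byte ≤ B = 3; zero-pad to 3 bytes: K' = 6d 00 00.
K' ⊕ ipad = 5b 36 36; K' ⊕ opad = 31 5c 5c.
m1: inner = H(5b 36 36 75 78 42) = f6; tag = H(31 5c 5c f6) = df
m2: inner = H(5b 36 36 2b 5c d6) = 24; tag = H(31 5c 5c 24) = 0d
m3: inner = H(5b 36 36 48 ac bc) = 77; tag = H(31 5c 5c 77) = 60 ← matches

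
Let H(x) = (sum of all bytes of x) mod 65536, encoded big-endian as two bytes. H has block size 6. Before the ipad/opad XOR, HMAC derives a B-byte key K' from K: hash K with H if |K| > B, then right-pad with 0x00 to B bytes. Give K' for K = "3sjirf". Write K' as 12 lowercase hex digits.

Key "3sjirf" = 33 73 6a 69 72 66 is exactly B = 6 bytes: K' = 33 73 6a 69 72 66.

33736a697266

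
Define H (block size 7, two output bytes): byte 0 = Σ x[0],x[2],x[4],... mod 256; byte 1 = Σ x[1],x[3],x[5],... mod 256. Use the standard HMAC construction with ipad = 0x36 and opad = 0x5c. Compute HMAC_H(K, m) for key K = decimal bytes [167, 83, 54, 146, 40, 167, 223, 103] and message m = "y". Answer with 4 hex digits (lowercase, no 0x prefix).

Key decimal bytes [167, 83, 54, 146, 40, 167, 223, 103] = a7 53 36 92 28 a7 df 67 is 8 bytes > B = 7, so hash it first: H(key) = e4 f3, then zero-pad to 7 bytes: K' = e4 f3 00 00 00 00 00.
K' ⊕ ipad = d2 c5 36 36 36 36 36.  K' ⊕ opad = b8 af 5c 5c 5c 5c 5c.
Inner input = (K'⊕ipad) ∥ m = d2 c5 36 36 36 36 36 ∥ 79.
Inner hash: even-index sum = 372 mod 256 = 116; odd-index sum = 426 mod 256 = 170 → 74 aa.
Outer input = (K'⊕opad) ∥ inner = b8 af 5c 5c 5c 5c 5c ∥ 74 aa.
Outer hash (tag): even-index sum = 630 mod 256 = 118; odd-index sum = 475 mod 256 = 219 → 76 db.

76db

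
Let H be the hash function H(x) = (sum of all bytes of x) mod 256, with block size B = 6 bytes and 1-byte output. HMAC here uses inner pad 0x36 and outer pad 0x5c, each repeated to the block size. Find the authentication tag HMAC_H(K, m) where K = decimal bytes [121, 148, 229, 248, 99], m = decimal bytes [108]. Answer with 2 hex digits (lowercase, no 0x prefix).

6e

Key decimal bytes [121, 148, 229, 248, 99] = 79 94 e5 f8 63 is 5 bytes ≤ B = 6; zero-pad to 6 bytes: K' = 79 94 e5 f8 63 00.
K' ⊕ ipad = 4f a2 d3 ce 55 36.  K' ⊕ opad = 25 c8 b9 a4 3f 5c.
Inner input = (K'⊕ipad) ∥ m = 4f a2 d3 ce 55 36 ∥ 6c.
Inner hash: sum = 79+162+211+206+85+54+108 = 905; mod 256 = 137 → 89.
Outer input = (K'⊕opad) ∥ inner = 25 c8 b9 a4 3f 5c ∥ 89.
Outer hash (tag): sum = 37+200+185+164+63+92+137 = 878; mod 256 = 110 → 6e.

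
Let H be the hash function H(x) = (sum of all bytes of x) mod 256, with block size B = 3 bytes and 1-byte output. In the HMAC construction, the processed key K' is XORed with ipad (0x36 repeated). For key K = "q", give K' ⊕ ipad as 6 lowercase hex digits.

473636

Key "q" = 71 is 1 byte ≤ B = 3; zero-pad to 3 bytes: K' = 71 00 00.
XOR each byte with 0x36: 71⊕36=47, 00⊕36=36, 00⊕36=36.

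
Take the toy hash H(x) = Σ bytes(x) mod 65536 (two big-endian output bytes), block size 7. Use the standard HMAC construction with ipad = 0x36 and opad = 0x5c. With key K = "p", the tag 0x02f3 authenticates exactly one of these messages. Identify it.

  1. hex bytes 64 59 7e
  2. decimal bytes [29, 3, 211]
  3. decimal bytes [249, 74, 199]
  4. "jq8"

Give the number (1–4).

4

Key "p" = 70 is 1 byte ≤ B = 7; zero-pad to 7 bytes: K' = 70 00 00 00 00 00 00.
K' ⊕ ipad = 46 36 36 36 36 36 36; K' ⊕ opad = 2c 5c 5c 5c 5c 5c 5c.
m1: inner = H(46 36 36 36 36 36 36 64 59 7e) = 02 c5; tag = H(2c 5c 5c 5c 5c 5c 5c 02 c5) = 031b
m2: inner = H(46 36 36 36 36 36 36 1d 03 d3) = 02 7d; tag = H(2c 5c 5c 5c 5c 5c 5c 02 7d) = 02d3
m3: inner = H(46 36 36 36 36 36 36 f9 4a c7) = 03 94; tag = H(2c 5c 5c 5c 5c 5c 5c 03 94) = 02eb
m4: inner = H(46 36 36 36 36 36 36 6a 71 38) = 02 9d; tag = H(2c 5c 5c 5c 5c 5c 5c 02 9d) = 02f3 ← matches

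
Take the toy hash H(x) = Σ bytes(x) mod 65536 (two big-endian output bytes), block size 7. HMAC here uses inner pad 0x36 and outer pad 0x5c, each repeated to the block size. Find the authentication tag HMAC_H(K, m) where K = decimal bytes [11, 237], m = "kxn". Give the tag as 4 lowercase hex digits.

Key decimal bytes [11, 237] = 0b ed is 2 bytes ≤ B = 7; zero-pad to 7 bytes: K' = 0b ed 00 00 00 00 00.
K' ⊕ ipad = 3d db 36 36 36 36 36.  K' ⊕ opad = 57 b1 5c 5c 5c 5c 5c.
Inner input = (K'⊕ipad) ∥ m = 3d db 36 36 36 36 36 ∥ 6b 78 6e.
Inner hash: sum = 61+219+54+54+54+54+54+107+120+110 = 887 → 03 77.
Outer input = (K'⊕opad) ∥ inner = 57 b1 5c 5c 5c 5c 5c ∥ 03 77.
Outer hash (tag): sum = 87+177+92+92+92+92+92+3+119 = 846 → 03 4e.

034e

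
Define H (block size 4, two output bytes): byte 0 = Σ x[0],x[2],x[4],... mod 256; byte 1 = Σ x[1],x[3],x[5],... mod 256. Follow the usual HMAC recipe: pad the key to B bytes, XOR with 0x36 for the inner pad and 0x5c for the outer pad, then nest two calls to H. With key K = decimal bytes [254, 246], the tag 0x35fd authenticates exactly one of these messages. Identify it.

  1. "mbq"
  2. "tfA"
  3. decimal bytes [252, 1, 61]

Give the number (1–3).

3

Key decimal bytes [254, 246] = fe f6 is 2 bytes ≤ B = 4; zero-pad to 4 bytes: K' = fe f6 00 00.
K' ⊕ ipad = c8 c0 36 36; K' ⊕ opad = a2 aa 5c 5c.
m1: inner = H(c8 c0 36 36 6d 62 71) = dc 58; tag = H(a2 aa 5c 5c dc 58) = da5e
m2: inner = H(c8 c0 36 36 74 66 41) = b3 5c; tag = H(a2 aa 5c 5c b3 5c) = b162
m3: inner = H(c8 c0 36 36 fc 01 3d) = 37 f7; tag = H(a2 aa 5c 5c 37 f7) = 35fd ← matches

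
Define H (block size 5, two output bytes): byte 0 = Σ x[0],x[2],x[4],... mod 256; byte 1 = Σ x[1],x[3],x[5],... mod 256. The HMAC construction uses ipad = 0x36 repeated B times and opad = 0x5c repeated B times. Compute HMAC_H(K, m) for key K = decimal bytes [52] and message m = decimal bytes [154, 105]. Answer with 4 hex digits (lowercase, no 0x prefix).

268f

Key decimal bytes [52] = 34 is 1 byte ≤ B = 5; zero-pad to 5 bytes: K' = 34 00 00 00 00.
K' ⊕ ipad = 02 36 36 36 36.  K' ⊕ opad = 68 5c 5c 5c 5c.
Inner input = (K'⊕ipad) ∥ m = 02 36 36 36 36 ∥ 9a 69.
Inner hash: even-index sum = 215 mod 256 = 215; odd-index sum = 262 mod 256 = 6 → d7 06.
Outer input = (K'⊕opad) ∥ inner = 68 5c 5c 5c 5c ∥ d7 06.
Outer hash (tag): even-index sum = 294 mod 256 = 38; odd-index sum = 399 mod 256 = 143 → 26 8f.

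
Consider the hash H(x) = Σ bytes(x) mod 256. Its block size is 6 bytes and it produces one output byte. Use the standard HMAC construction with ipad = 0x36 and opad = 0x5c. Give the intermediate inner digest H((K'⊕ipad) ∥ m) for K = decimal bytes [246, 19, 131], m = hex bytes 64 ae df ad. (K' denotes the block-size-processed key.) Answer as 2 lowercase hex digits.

Key decimal bytes [246, 19, 131] = f6 13 83 is 3 bytes ≤ B = 6; zero-pad to 6 bytes: K' = f6 13 83 00 00 00.
K' ⊕ ipad = c0 25 b5 36 36 36.
Inner input = c0 25 b5 36 36 36 ∥ 64 ae df ad.
Inner hash: sum = 192+37+181+54+54+54+100+174+223+173 = 1242; mod 256 = 218 → da.

da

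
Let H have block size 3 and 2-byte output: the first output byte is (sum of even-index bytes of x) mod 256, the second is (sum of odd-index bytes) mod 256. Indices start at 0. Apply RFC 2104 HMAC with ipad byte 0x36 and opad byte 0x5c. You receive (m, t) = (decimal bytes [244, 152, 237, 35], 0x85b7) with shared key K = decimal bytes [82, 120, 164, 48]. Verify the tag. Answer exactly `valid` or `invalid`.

invalid

Key decimal bytes [82, 120, 164, 48] = 52 78 a4 30 is 4 bytes > B = 3, so hash it first: H(key) = f6 a8, then zero-pad to 3 bytes: K' = f6 a8 00.
K' ⊕ ipad = c0 9e 36; K' ⊕ opad = aa f4 5c.
Inner hash: even-index sum = 433 mod 256 = 177; odd-index sum = 639 mod 256 = 127 → b1 7f.
Outer hash (recomputed tag): even-index sum = 389 mod 256 = 133; odd-index sum = 421 mod 256 = 165 → 85 a5.
Recomputed tag = 85a5; claimed = 85b7 → mismatch.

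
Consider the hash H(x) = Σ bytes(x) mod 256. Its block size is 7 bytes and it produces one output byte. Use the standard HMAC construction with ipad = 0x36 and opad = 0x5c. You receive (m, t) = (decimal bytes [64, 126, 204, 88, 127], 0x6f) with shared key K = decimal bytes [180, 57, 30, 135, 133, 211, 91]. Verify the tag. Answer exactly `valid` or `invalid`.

invalid

Key decimal bytes [180, 57, 30, 135, 133, 211, 91] = b4 39 1e 87 85 d3 5b is exactly B = 7 bytes: K' = b4 39 1e 87 85 d3 5b.
K' ⊕ ipad = 82 0f 28 b1 b3 e5 6d; K' ⊕ opad = e8 65 42 db d9 8f 07.
Inner hash: sum = 130+15+40+177+179+229+109+64+126+204+88+127 = 1488; mod 256 = 208 → d0.
Outer hash (recomputed tag): sum = 232+101+66+219+217+143+7+208 = 1193; mod 256 = 169 → a9.
Recomputed tag = a9; claimed = 6f → mismatch.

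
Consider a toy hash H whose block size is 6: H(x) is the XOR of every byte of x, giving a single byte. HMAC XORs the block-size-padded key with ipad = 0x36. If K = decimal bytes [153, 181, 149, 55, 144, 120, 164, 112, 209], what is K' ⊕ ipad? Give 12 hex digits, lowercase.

Key decimal bytes [153, 181, 149, 55, 144, 120, 164, 112, 209] = 99 b5 95 37 90 78 a4 70 d1 is 9 bytes > B = 6, so hash it first: H(key) = 63, then zero-pad to 6 bytes: K' = 63 00 00 00 00 00.
XOR each byte with 0x36: 63⊕36=55, 00⊕36=36, 00⊕36=36, 00⊕36=36, 00⊕36=36, 00⊕36=36.

553636363636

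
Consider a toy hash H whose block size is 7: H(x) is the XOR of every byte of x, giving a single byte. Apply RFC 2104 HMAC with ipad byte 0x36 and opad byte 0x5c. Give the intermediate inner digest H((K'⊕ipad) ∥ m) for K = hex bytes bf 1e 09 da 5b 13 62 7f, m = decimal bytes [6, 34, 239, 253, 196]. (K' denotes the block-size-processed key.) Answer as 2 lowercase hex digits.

Key hex bytes bf 1e 09 da 5b 13 62 7f is 8 bytes > B = 7, so hash it first: H(key) = 27, then zero-pad to 7 bytes: K' = 27 00 00 00 00 00 00.
K' ⊕ ipad = 11 36 36 36 36 36 36.
Inner input = 11 36 36 36 36 36 36 ∥ 06 22 ef fd c4.
Inner hash: XOR 11⊕36⊕36⊕36⊕36⊕36⊕36⊕06⊕22⊕ef⊕fd⊕c4 = e3.

e3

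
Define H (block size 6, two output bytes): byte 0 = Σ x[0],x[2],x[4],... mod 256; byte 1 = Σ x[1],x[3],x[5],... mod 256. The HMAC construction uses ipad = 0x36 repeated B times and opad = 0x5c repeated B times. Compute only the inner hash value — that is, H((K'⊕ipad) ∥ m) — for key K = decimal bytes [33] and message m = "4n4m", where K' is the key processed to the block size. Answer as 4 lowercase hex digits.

Key decimal bytes [33] = 21 is 1 byte ≤ B = 6; zero-pad to 6 bytes: K' = 21 00 00 00 00 00.
K' ⊕ ipad = 17 36 36 36 36 36.
Inner input = 17 36 36 36 36 36 ∥ 34 6e 34 6d.
Inner hash: even-index sum = 235 mod 256 = 235; odd-index sum = 381 mod 256 = 125 → eb 7d.

eb7d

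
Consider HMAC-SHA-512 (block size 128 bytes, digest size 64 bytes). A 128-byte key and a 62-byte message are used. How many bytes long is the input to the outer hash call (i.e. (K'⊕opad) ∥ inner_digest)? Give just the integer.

192

Key is 128 ≤ 128 bytes, zero-padded: |K'| = 128.
Outer input = (K'⊕opad) ∥ H(inner) → 128 + 64 = 192 bytes.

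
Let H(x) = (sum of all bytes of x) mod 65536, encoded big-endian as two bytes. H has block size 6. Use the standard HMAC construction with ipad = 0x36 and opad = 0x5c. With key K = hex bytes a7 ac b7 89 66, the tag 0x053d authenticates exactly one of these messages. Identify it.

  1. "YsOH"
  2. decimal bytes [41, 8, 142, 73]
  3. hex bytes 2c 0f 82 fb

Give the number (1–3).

Key hex bytes a7 ac b7 89 66 is 5 bytes ≤ B = 6; zero-pad to 6 bytes: K' = a7 ac b7 89 66 00.
K' ⊕ ipad = 91 9a 81 bf 50 36; K' ⊕ opad = fb f0 eb d5 3a 5c.
m1: inner = H(91 9a 81 bf 50 36 59 73 4f 48) = 04 54; tag = H(fb f0 eb d5 3a 5c 04 54) = 0499
m2: inner = H(91 9a 81 bf 50 36 29 08 8e 49) = 03 f9; tag = H(fb f0 eb d5 3a 5c 03 f9) = 053d ← matches
m3: inner = H(91 9a 81 bf 50 36 2c 0f 82 fb) = 04 a9; tag = H(fb f0 eb d5 3a 5c 04 a9) = 04ee

2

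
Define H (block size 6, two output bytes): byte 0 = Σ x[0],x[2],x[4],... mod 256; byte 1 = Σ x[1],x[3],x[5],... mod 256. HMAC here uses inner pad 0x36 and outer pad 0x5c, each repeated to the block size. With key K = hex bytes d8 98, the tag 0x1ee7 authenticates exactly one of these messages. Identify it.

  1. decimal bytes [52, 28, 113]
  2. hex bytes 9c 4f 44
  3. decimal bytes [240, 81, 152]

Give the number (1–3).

3

Key hex bytes d8 98 is 2 bytes ≤ B = 6; zero-pad to 6 bytes: K' = d8 98 00 00 00 00.
K' ⊕ ipad = ee ae 36 36 36 36; K' ⊕ opad = 84 c4 5c 5c 5c 5c.
m1: inner = H(ee ae 36 36 36 36 34 1c 71) = ff 36; tag = H(84 c4 5c 5c 5c 5c ff 36) = 3bb2
m2: inner = H(ee ae 36 36 36 36 9c 4f 44) = 3a 69; tag = H(84 c4 5c 5c 5c 5c 3a 69) = 76e5
m3: inner = H(ee ae 36 36 36 36 f0 51 98) = e2 6b; tag = H(84 c4 5c 5c 5c 5c e2 6b) = 1ee7 ← matches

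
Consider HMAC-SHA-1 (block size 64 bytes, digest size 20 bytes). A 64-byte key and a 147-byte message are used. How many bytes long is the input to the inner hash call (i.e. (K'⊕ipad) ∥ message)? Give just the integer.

Key is 64 ≤ 64 bytes, zero-padded: |K'| = 64.
Inner input = (K'⊕ipad) ∥ m → 64 + 147 = 211 bytes.

211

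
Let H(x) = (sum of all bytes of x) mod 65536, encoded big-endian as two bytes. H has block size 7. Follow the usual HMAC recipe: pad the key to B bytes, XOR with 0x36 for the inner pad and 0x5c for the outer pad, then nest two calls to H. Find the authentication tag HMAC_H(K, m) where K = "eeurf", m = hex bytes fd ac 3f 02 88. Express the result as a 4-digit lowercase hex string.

Key "eeurf" = 65 65 75 72 66 is 5 bytes ≤ B = 7; zero-pad to 7 bytes: K' = 65 65 75 72 66 00 00.
K' ⊕ ipad = 53 53 43 44 50 36 36.  K' ⊕ opad = 39 39 29 2e 3a 5c 5c.
Inner input = (K'⊕ipad) ∥ m = 53 53 43 44 50 36 36 ∥ fd ac 3f 02 88.
Inner hash: sum = 83+83+67+68+80+54+54+253+172+63+2+136 = 1115 → 04 5b.
Outer input = (K'⊕opad) ∥ inner = 39 39 29 2e 3a 5c 5c ∥ 04 5b.
Outer hash (tag): sum = 57+57+41+46+58+92+92+4+91 = 538 → 02 1a.

021a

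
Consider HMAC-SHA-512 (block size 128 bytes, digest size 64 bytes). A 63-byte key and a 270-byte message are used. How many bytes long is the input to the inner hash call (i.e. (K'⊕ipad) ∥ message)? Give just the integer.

Key is 63 ≤ 128 bytes, zero-padded: |K'| = 128.
Inner input = (K'⊕ipad) ∥ m → 128 + 270 = 398 bytes.

398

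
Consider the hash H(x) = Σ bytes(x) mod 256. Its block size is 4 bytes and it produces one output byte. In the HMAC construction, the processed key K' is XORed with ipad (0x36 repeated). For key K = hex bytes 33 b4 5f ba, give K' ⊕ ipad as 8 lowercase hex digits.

Key hex bytes 33 b4 5f ba is exactly B = 4 bytes: K' = 33 b4 5f ba.
XOR each byte with 0x36: 33⊕36=05, b4⊕36=82, 5f⊕36=69, ba⊕36=8c.

0582698c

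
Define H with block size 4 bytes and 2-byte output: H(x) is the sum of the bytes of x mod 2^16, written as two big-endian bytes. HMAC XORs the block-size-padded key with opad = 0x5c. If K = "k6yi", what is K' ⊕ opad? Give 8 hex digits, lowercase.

Key "k6yi" = 6b 36 79 69 is exactly B = 4 bytes: K' = 6b 36 79 69.
XOR each byte with 0x5c: 6b⊕5c=37, 36⊕5c=6a, 79⊕5c=25, 69⊕5c=35.

376a2535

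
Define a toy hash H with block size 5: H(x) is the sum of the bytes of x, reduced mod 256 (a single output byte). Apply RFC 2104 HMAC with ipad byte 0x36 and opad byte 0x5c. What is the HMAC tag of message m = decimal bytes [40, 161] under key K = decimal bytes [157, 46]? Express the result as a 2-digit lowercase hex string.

75

Key decimal bytes [157, 46] = 9d 2e is 2 bytes ≤ B = 5; zero-pad to 5 bytes: K' = 9d 2e 00 00 00.
K' ⊕ ipad = ab 18 36 36 36.  K' ⊕ opad = c1 72 5c 5c 5c.
Inner input = (K'⊕ipad) ∥ m = ab 18 36 36 36 ∥ 28 a1.
Inner hash: sum = 171+24+54+54+54+40+161 = 558; mod 256 = 46 → 2e.
Outer input = (K'⊕opad) ∥ inner = c1 72 5c 5c 5c ∥ 2e.
Outer hash (tag): sum = 193+114+92+92+92+46 = 629; mod 256 = 117 → 75.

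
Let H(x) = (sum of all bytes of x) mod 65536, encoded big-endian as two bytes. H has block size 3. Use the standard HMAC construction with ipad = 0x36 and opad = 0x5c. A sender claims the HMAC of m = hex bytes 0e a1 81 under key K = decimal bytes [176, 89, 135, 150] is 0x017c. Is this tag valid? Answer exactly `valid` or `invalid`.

invalid

Key decimal bytes [176, 89, 135, 150] = b0 59 87 96 is 4 bytes > B = 3, so hash it first: H(key) = 02 26, then zero-pad to 3 bytes: K' = 02 26 00.
K' ⊕ ipad = 34 10 36; K' ⊕ opad = 5e 7a 5c.
Inner hash: sum = 52+16+54+14+161+129 = 426 → 01 aa.
Outer hash (recomputed tag): sum = 94+122+92+1+170 = 479 → 01 df.
Recomputed tag = 01df; claimed = 017c → mismatch.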